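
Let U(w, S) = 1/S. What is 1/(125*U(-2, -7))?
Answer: -7/125 ≈ -0.056000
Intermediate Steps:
1/(125*U(-2, -7)) = 1/(125/(-7)) = 1/(125*(-1/7)) = 1/(-125/7) = -7/125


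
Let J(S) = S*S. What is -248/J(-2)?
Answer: -62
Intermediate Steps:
J(S) = S²
-248/J(-2) = -248/(-2)² = -248/4 = (¼)*(-248) = -62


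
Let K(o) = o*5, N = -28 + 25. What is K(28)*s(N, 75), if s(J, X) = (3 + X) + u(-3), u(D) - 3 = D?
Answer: 10920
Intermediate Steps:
N = -3
u(D) = 3 + D
s(J, X) = 3 + X (s(J, X) = (3 + X) + (3 - 3) = (3 + X) + 0 = 3 + X)
K(o) = 5*o
K(28)*s(N, 75) = (5*28)*(3 + 75) = 140*78 = 10920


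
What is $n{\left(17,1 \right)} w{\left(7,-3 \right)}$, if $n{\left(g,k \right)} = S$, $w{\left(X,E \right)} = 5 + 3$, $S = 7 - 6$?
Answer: $8$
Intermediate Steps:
$S = 1$ ($S = 7 - 6 = 1$)
$w{\left(X,E \right)} = 8$
$n{\left(g,k \right)} = 1$
$n{\left(17,1 \right)} w{\left(7,-3 \right)} = 1 \cdot 8 = 8$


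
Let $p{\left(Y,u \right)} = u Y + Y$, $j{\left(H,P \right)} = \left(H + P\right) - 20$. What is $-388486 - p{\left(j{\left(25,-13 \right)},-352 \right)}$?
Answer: $-391294$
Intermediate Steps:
$j{\left(H,P \right)} = -20 + H + P$
$p{\left(Y,u \right)} = Y + Y u$ ($p{\left(Y,u \right)} = Y u + Y = Y + Y u$)
$-388486 - p{\left(j{\left(25,-13 \right)},-352 \right)} = -388486 - \left(-20 + 25 - 13\right) \left(1 - 352\right) = -388486 - \left(-8\right) \left(-351\right) = -388486 - 2808 = -391294$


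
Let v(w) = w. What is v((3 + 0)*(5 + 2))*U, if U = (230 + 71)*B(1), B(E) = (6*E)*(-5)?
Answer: -189630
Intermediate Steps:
B(E) = -30*E
U = -9030 (U = (230 + 71)*(-30*1) = 301*(-30) = -9030)
v((3 + 0)*(5 + 2))*U = ((3 + 0)*(5 + 2))*(-9030) = (3*7)*(-9030) = 21*(-9030) = -189630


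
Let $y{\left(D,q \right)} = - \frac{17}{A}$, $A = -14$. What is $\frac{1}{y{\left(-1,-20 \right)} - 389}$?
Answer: $- \frac{14}{5429} \approx -0.0025787$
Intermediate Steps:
$y{\left(D,q \right)} = \frac{17}{14}$ ($y{\left(D,q \right)} = - \frac{17}{-14} = \left(-17\right) \left(- \frac{1}{14}\right) = \frac{17}{14}$)
$\frac{1}{y{\left(-1,-20 \right)} - 389} = \frac{1}{\frac{17}{14} - 389} = \frac{1}{- \frac{5429}{14}} = - \frac{14}{5429}$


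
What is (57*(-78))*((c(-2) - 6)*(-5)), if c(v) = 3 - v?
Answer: -22230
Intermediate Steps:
(57*(-78))*((c(-2) - 6)*(-5)) = (57*(-78))*(((3 - 1*(-2)) - 6)*(-5)) = -4446*((3 + 2) - 6)*(-5) = -4446*(5 - 6)*(-5) = -(-4446)*(-5) = -4446*5 = -22230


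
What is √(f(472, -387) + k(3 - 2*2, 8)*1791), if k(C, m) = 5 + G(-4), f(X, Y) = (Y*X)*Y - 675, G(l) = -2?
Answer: 9*√872786 ≈ 8408.1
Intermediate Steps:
f(X, Y) = -675 + X*Y² (f(X, Y) = (X*Y)*Y - 675 = X*Y² - 675 = -675 + X*Y²)
k(C, m) = 3 (k(C, m) = 5 - 2 = 3)
√(f(472, -387) + k(3 - 2*2, 8)*1791) = √((-675 + 472*(-387)²) + 3*1791) = √((-675 + 472*149769) + 5373) = √((-675 + 70690968) + 5373) = √(70690293 + 5373) = √70695666 = 9*√872786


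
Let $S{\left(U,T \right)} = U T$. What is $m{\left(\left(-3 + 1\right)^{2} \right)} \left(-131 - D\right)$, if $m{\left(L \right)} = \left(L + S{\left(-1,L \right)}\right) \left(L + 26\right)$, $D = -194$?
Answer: $0$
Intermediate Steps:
$S{\left(U,T \right)} = T U$
$m{\left(L \right)} = 0$ ($m{\left(L \right)} = \left(L + L \left(-1\right)\right) \left(L + 26\right) = \left(L - L\right) \left(26 + L\right) = 0 \left(26 + L\right) = 0$)
$m{\left(\left(-3 + 1\right)^{2} \right)} \left(-131 - D\right) = 0 \left(-131 - -194\right) = 0 \left(-131 + 194\right) = 0 \cdot 63 = 0$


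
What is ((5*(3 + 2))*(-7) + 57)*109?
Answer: -12862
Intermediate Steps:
((5*(3 + 2))*(-7) + 57)*109 = ((5*5)*(-7) + 57)*109 = (25*(-7) + 57)*109 = (-175 + 57)*109 = -118*109 = -12862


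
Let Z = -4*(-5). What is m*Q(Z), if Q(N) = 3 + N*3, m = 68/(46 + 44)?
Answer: 238/5 ≈ 47.600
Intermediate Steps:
Z = 20
m = 34/45 (m = 68/90 = 68*(1/90) = 34/45 ≈ 0.75556)
Q(N) = 3 + 3*N
m*Q(Z) = 34*(3 + 3*20)/45 = 34*(3 + 60)/45 = (34/45)*63 = 238/5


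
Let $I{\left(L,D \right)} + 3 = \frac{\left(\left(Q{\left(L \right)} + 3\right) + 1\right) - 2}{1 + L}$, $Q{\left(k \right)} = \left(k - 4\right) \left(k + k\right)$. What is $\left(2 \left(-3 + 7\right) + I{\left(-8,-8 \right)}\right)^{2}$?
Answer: $\frac{25281}{49} \approx 515.94$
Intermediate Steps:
$Q{\left(k \right)} = 2 k \left(-4 + k\right)$ ($Q{\left(k \right)} = \left(-4 + k\right) 2 k = 2 k \left(-4 + k\right)$)
$I{\left(L,D \right)} = -3 + \frac{2 + 2 L \left(-4 + L\right)}{1 + L}$ ($I{\left(L,D \right)} = -3 + \frac{\left(\left(2 L \left(-4 + L\right) + 3\right) + 1\right) - 2}{1 + L} = -3 + \frac{\left(\left(3 + 2 L \left(-4 + L\right)\right) + 1\right) - 2}{1 + L} = -3 + \frac{\left(4 + 2 L \left(-4 + L\right)\right) - 2}{1 + L} = -3 + \frac{2 + 2 L \left(-4 + L\right)}{1 + L}$)
$\left(2 \left(-3 + 7\right) + I{\left(-8,-8 \right)}\right)^{2} = \left(2 \left(-3 + 7\right) + \frac{-1 - -88 + 2 \left(-8\right)^{2}}{1 - 8}\right)^{2} = \left(2 \cdot 4 + \frac{-1 + 88 + 2 \cdot 64}{-7}\right)^{2} = \left(8 - \frac{-1 + 88 + 128}{7}\right)^{2} = \left(8 - \frac{215}{7}\right)^{2} = \left(- \frac{159}{7}\right)^{2} = \frac{25281}{49}$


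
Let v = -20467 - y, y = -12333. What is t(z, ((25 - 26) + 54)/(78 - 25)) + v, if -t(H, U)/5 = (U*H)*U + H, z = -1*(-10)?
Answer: -8234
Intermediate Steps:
z = 10
t(H, U) = -5*H - 5*H*U² (t(H, U) = -5*((U*H)*U + H) = -5*((H*U)*U + H) = -5*(H*U² + H) = -5*(H + H*U²) = -5*H - 5*H*U²)
v = -8134 (v = -20467 - 1*(-12333) = -20467 + 12333 = -8134)
t(z, ((25 - 26) + 54)/(78 - 25)) + v = -5*10*(1 + (((25 - 26) + 54)/(78 - 25))²) - 8134 = -5*10*(1 + ((-1 + 54)/53)²) - 8134 = -5*10*(1 + (53*(1/53))²) - 8134 = -5*10*(1 + 1²) - 8134 = -5*10*(1 + 1) - 8134 = -5*10*2 - 8134 = -100 - 8134 = -8234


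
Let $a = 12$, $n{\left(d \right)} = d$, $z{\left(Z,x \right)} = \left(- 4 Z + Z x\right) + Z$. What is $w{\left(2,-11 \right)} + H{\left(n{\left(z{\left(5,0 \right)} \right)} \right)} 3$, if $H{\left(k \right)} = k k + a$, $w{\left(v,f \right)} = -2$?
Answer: $709$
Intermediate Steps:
$z{\left(Z,x \right)} = - 3 Z + Z x$
$H{\left(k \right)} = 12 + k^{2}$ ($H{\left(k \right)} = k k + 12 = k^{2} + 12 = 12 + k^{2}$)
$w{\left(2,-11 \right)} + H{\left(n{\left(z{\left(5,0 \right)} \right)} \right)} 3 = -2 + \left(12 + \left(5 \left(-3 + 0\right)\right)^{2}\right) 3 = -2 + \left(12 + \left(5 \left(-3\right)\right)^{2}\right) 3 = -2 + \left(12 + \left(-15\right)^{2}\right) 3 = -2 + \left(12 + 225\right) 3 = -2 + 237 \cdot 3 = -2 + 711 = 709$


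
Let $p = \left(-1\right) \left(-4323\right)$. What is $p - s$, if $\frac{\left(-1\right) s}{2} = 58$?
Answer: $4439$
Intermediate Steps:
$s = -116$ ($s = \left(-2\right) 58 = -116$)
$p = 4323$
$p - s = 4323 - -116 = 4323 + 116 = 4439$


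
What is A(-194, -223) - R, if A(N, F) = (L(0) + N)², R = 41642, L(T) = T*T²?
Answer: -4006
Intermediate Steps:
L(T) = T³
A(N, F) = N² (A(N, F) = (0³ + N)² = (0 + N)² = N²)
A(-194, -223) - R = (-194)² - 1*41642 = 37636 - 41642 = -4006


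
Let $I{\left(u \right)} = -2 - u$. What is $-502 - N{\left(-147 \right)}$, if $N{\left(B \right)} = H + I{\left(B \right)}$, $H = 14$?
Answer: $-661$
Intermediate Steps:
$N{\left(B \right)} = 12 - B$ ($N{\left(B \right)} = 14 - \left(2 + B\right) = 12 - B$)
$-502 - N{\left(-147 \right)} = -502 - \left(12 - -147\right) = -502 - \left(12 + 147\right) = -502 - 159 = -661$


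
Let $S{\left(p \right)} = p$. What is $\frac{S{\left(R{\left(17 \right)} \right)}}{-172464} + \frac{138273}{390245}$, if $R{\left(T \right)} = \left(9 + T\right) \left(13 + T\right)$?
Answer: $\frac{1961893631}{5608601140} \approx 0.3498$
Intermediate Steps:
$\frac{S{\left(R{\left(17 \right)} \right)}}{-172464} + \frac{138273}{390245} = \frac{117 + 17^{2} + 22 \cdot 17}{-172464} + \frac{138273}{390245} = \left(117 + 289 + 374\right) \left(- \frac{1}{172464}\right) + 138273 \cdot \frac{1}{390245} = 780 \left(- \frac{1}{172464}\right) + \frac{138273}{390245} = - \frac{65}{14372} + \frac{138273}{390245} = \frac{1961893631}{5608601140}$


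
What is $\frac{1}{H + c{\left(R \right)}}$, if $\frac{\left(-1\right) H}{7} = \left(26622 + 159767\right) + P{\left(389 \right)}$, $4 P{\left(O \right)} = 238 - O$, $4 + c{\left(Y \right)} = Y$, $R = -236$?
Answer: $- \frac{4}{5218795} \approx -7.6646 \cdot 10^{-7}$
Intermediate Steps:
$c{\left(Y \right)} = -4 + Y$
$P{\left(O \right)} = \frac{119}{2} - \frac{O}{4}$ ($P{\left(O \right)} = \frac{238 - O}{4} = \frac{119}{2} - \frac{O}{4}$)
$H = - \frac{5217835}{4}$ ($H = - 7 \left(\left(26622 + 159767\right) + \left(\frac{119}{2} - \frac{389}{4}\right)\right) = - 7 \left(186389 + \left(\frac{119}{2} - \frac{389}{4}\right)\right) = - 7 \left(186389 - \frac{151}{4}\right) = \left(-7\right) \frac{745405}{4} = - \frac{5217835}{4} \approx -1.3045 \cdot 10^{6}$)
$\frac{1}{H + c{\left(R \right)}} = \frac{1}{- \frac{5217835}{4} - 240} = \frac{1}{- \frac{5218795}{4}} = - \frac{4}{5218795}$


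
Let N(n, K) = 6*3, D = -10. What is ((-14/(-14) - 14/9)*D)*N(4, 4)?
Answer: 100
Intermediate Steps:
N(n, K) = 18
((-14/(-14) - 14/9)*D)*N(4, 4) = ((-14/(-14) - 14/9)*(-10))*18 = ((-14*(-1/14) - 14*1/9)*(-10))*18 = ((1 - 14/9)*(-10))*18 = -5/9*(-10)*18 = (50/9)*18 = 100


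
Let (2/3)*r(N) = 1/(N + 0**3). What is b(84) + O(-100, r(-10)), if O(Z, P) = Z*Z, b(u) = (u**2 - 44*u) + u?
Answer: 13444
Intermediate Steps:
b(u) = u**2 - 43*u
r(N) = 3/(2*N) (r(N) = 3/(2*(N + 0**3)) = 3/(2*(N + 0)) = 3/(2*N))
O(Z, P) = Z**2
b(84) + O(-100, r(-10)) = 84*(-43 + 84) + (-100)**2 = 84*41 + 10000 = 3444 + 10000 = 13444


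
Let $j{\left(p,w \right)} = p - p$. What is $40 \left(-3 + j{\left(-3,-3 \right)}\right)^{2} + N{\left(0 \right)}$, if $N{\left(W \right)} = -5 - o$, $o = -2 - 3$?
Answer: $360$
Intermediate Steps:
$o = -5$ ($o = -2 - 3 = -5$)
$j{\left(p,w \right)} = 0$
$N{\left(W \right)} = 0$ ($N{\left(W \right)} = -5 - -5 = -5 + 5 = 0$)
$40 \left(-3 + j{\left(-3,-3 \right)}\right)^{2} + N{\left(0 \right)} = 40 \left(-3 + 0\right)^{2} + 0 = 40 \left(-3\right)^{2} + 0 = 40 \cdot 9 + 0 = 360 + 0 = 360$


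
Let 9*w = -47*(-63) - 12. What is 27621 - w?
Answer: 81880/3 ≈ 27293.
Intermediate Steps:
w = 983/3 (w = (-47*(-63) - 12)/9 = (2961 - 12)/9 = (⅑)*2949 = 983/3 ≈ 327.67)
27621 - w = 27621 - 1*983/3 = 27621 - 983/3 = 81880/3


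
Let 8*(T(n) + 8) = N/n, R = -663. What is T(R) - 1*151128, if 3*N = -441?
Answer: -267208399/1768 ≈ -1.5114e+5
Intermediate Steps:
N = -147 (N = (⅓)*(-441) = -147)
T(n) = -8 - 147/(8*n) (T(n) = -8 + (-147/n)/8 = -8 - 147/(8*n))
T(R) - 1*151128 = (-8 - 147/8/(-663)) - 1*151128 = (-8 - 147/8*(-1/663)) - 151128 = (-8 + 49/1768) - 151128 = -14095/1768 - 151128 = -267208399/1768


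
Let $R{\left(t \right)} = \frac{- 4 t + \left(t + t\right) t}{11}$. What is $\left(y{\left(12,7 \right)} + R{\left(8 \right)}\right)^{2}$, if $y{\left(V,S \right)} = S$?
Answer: $\frac{29929}{121} \approx 247.35$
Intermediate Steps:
$R{\left(t \right)} = - \frac{4 t}{11} + \frac{2 t^{2}}{11}$ ($R{\left(t \right)} = \left(- 4 t + 2 t t\right) \frac{1}{11} = \left(- 4 t + 2 t^{2}\right) \frac{1}{11} = - \frac{4 t}{11} + \frac{2 t^{2}}{11}$)
$\left(y{\left(12,7 \right)} + R{\left(8 \right)}\right)^{2} = \left(7 + \frac{2}{11} \cdot 8 \left(-2 + 8\right)\right)^{2} = \left(7 + \frac{2}{11} \cdot 8 \cdot 6\right)^{2} = \left(7 + \frac{96}{11}\right)^{2} = \left(\frac{173}{11}\right)^{2} = \frac{29929}{121}$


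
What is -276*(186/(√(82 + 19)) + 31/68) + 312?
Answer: 3165/17 - 51336*√101/101 ≈ -4921.9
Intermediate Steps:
-276*(186/(√(82 + 19)) + 31/68) + 312 = -276*(186/(√101) + 31*(1/68)) + 312 = -276*(186*(√101/101) + 31/68) + 312 = -276*(186*√101/101 + 31/68) + 312 = -276*(31/68 + 186*√101/101) + 312 = (-2139/17 - 51336*√101/101) + 312 = 3165/17 - 51336*√101/101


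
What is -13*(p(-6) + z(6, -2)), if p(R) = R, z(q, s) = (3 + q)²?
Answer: -975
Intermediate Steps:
-13*(p(-6) + z(6, -2)) = -13*(-6 + (3 + 6)²) = -13*(-6 + 9²) = -13*(-6 + 81) = -13*75 = -975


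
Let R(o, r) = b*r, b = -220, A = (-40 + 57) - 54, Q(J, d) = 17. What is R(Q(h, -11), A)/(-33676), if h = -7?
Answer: -2035/8419 ≈ -0.24172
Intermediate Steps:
A = -37 (A = 17 - 54 = -37)
R(o, r) = -220*r
R(Q(h, -11), A)/(-33676) = -220*(-37)/(-33676) = 8140*(-1/33676) = -2035/8419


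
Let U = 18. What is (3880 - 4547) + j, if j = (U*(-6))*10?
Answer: -1747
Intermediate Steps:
j = -1080 (j = (18*(-6))*10 = -108*10 = -1080)
(3880 - 4547) + j = (3880 - 4547) - 1080 = -667 - 1080 = -1747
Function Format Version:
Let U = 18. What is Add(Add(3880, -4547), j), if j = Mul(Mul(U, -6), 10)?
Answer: -1747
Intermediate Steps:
j = -1080 (j = Mul(Mul(18, -6), 10) = Mul(-108, 10) = -1080)
Add(Add(3880, -4547), j) = Add(Add(3880, -4547), -1080) = Add(-667, -1080) = -1747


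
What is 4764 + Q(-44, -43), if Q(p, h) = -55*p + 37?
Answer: 7221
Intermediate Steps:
Q(p, h) = 37 - 55*p
4764 + Q(-44, -43) = 4764 + (37 - 55*(-44)) = 4764 + (37 + 2420) = 4764 + 2457 = 7221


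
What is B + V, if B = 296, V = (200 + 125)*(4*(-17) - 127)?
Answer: -63079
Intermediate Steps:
V = -63375 (V = 325*(-68 - 127) = 325*(-195) = -63375)
B + V = 296 - 63375 = -63079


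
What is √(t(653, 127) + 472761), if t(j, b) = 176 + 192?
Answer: √473129 ≈ 687.84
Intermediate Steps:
t(j, b) = 368
√(t(653, 127) + 472761) = √(368 + 472761) = √473129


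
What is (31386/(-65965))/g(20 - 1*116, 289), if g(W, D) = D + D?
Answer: -15693/19063885 ≈ -0.00082318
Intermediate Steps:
g(W, D) = 2*D
(31386/(-65965))/g(20 - 1*116, 289) = (31386/(-65965))/((2*289)) = (31386*(-1/65965))/578 = -31386/65965*1/578 = -15693/19063885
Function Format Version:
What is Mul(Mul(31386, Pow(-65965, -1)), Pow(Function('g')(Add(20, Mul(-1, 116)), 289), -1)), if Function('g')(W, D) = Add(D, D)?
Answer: Rational(-15693, 19063885) ≈ -0.00082318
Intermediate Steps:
Function('g')(W, D) = Mul(2, D)
Mul(Mul(31386, Pow(-65965, -1)), Pow(Function('g')(Add(20, Mul(-1, 116)), 289), -1)) = Mul(Mul(31386, Pow(-65965, -1)), Pow(Mul(2, 289), -1)) = Mul(Mul(31386, Rational(-1, 65965)), Pow(578, -1)) = Mul(Rational(-31386, 65965), Rational(1, 578)) = Rational(-15693, 19063885)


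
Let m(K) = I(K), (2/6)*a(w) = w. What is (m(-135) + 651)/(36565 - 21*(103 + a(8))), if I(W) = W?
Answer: 258/16949 ≈ 0.015222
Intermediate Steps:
a(w) = 3*w
m(K) = K
(m(-135) + 651)/(36565 - 21*(103 + a(8))) = (-135 + 651)/(36565 - 21*(103 + 3*8)) = 516/(36565 - 21*(103 + 24)) = 516/(36565 - 21*127) = 516/(36565 - 2667) = 516/33898 = 516*(1/33898) = 258/16949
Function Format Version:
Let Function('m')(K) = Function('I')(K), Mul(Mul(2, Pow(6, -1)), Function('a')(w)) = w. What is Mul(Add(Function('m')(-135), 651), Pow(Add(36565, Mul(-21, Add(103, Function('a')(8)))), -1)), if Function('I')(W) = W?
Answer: Rational(258, 16949) ≈ 0.015222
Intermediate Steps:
Function('a')(w) = Mul(3, w)
Function('m')(K) = K
Mul(Add(Function('m')(-135), 651), Pow(Add(36565, Mul(-21, Add(103, Function('a')(8)))), -1)) = Mul(Add(-135, 651), Pow(Add(36565, Mul(-21, Add(103, Mul(3, 8)))), -1)) = Mul(516, Pow(Add(36565, Mul(-21, Add(103, 24))), -1)) = Mul(516, Pow(Add(36565, Mul(-21, 127)), -1)) = Mul(516, Pow(Add(36565, -2667), -1)) = Mul(516, Pow(33898, -1)) = Mul(516, Rational(1, 33898)) = Rational(258, 16949)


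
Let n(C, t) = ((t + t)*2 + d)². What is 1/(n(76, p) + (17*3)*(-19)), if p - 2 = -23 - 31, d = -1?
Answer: 1/42712 ≈ 2.3413e-5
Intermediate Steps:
p = -52 (p = 2 + (-23 - 31) = 2 - 54 = -52)
n(C, t) = (-1 + 4*t)² (n(C, t) = ((t + t)*2 - 1)² = ((2*t)*2 - 1)² = (4*t - 1)² = (-1 + 4*t)²)
1/(n(76, p) + (17*3)*(-19)) = 1/((-1 + 4*(-52))² + (17*3)*(-19)) = 1/((-1 - 208)² + 51*(-19)) = 1/((-209)² - 969) = 1/(43681 - 969) = 1/42712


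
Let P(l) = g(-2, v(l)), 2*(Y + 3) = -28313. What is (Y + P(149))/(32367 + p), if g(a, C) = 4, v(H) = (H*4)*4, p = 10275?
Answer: -9437/28428 ≈ -0.33196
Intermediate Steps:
v(H) = 16*H (v(H) = (4*H)*4 = 16*H)
Y = -28319/2 (Y = -3 + (½)*(-28313) = -3 - 28313/2 = -28319/2 ≈ -14160.)
P(l) = 4
(Y + P(149))/(32367 + p) = (-28319/2 + 4)/(32367 + 10275) = -28311/2/42642 = -28311/2*1/42642 = -9437/28428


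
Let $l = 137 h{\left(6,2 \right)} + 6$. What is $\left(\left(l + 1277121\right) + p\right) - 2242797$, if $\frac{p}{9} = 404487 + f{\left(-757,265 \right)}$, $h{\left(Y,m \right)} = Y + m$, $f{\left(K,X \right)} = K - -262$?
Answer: $2671354$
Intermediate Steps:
$f{\left(K,X \right)} = 262 + K$ ($f{\left(K,X \right)} = K + 262 = 262 + K$)
$p = 3635928$ ($p = 9 \left(404487 + \left(262 - 757\right)\right) = 9 \left(404487 - 495\right) = 9 \cdot 403992 = 3635928$)
$l = 1102$ ($l = 137 \left(6 + 2\right) + 6 = 137 \cdot 8 + 6 = 1096 + 6 = 1102$)
$\left(\left(l + 1277121\right) + p\right) - 2242797 = \left(\left(1102 + 1277121\right) + 3635928\right) - 2242797 = \left(1278223 + 3635928\right) - 2242797 = 4914151 - 2242797 = 2671354$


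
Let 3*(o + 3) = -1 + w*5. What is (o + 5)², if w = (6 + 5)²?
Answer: 372100/9 ≈ 41344.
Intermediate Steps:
w = 121 (w = 11² = 121)
o = 595/3 (o = -3 + (-1 + 121*5)/3 = -3 + (-1 + 605)/3 = -3 + (⅓)*604 = -3 + 604/3 = 595/3 ≈ 198.33)
(o + 5)² = (595/3 + 5)² = (610/3)² = 372100/9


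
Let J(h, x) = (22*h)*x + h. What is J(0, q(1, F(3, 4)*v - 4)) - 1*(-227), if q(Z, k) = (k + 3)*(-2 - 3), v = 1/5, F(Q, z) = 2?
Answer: 227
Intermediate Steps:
v = ⅕ (v = 1*(⅕) = ⅕ ≈ 0.20000)
q(Z, k) = -15 - 5*k (q(Z, k) = (3 + k)*(-5) = -15 - 5*k)
J(h, x) = h + 22*h*x (J(h, x) = 22*h*x + h = h + 22*h*x)
J(0, q(1, F(3, 4)*v - 4)) - 1*(-227) = 0*(1 + 22*(-15 - 5*(2*(⅕) - 4))) - 1*(-227) = 0*(1 + 22*(-15 - 5*(⅖ - 4))) + 227 = 0*(1 + 22*(-15 - 5*(-18/5))) + 227 = 0*(1 + 22*(-15 + 18)) + 227 = 0*(1 + 22*3) + 227 = 0*(1 + 66) + 227 = 0*67 + 227 = 0 + 227 = 227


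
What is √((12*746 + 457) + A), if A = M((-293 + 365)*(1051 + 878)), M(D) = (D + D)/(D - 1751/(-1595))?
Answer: √461842038222150284209/221528111 ≈ 97.010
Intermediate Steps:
M(D) = 2*D/(1751/1595 + D) (M(D) = (2*D)/(D - 1751*(-1/1595)) = (2*D)/(D + 1751/1595) = (2*D)/(1751/1595 + D) = 2*D/(1751/1595 + D))
A = 443052720/221528111 (A = 3190*((-293 + 365)*(1051 + 878))/(1751 + 1595*((-293 + 365)*(1051 + 878))) = 3190*(72*1929)/(1751 + 1595*(72*1929)) = 3190*138888/(1751 + 1595*138888) = 3190*138888/(1751 + 221526360) = 3190*138888/221528111 = 3190*138888*(1/221528111) = 443052720/221528111 ≈ 2.0000)
√((12*746 + 457) + A) = √((12*746 + 457) + 443052720/221528111) = √((8952 + 457) + 443052720/221528111) = √(9409 + 443052720/221528111) = √(2084801049119/221528111) = √461842038222150284209/221528111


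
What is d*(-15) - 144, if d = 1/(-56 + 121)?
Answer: -1875/13 ≈ -144.23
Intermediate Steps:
d = 1/65 ≈ 0.015385
d*(-15) - 144 = (1/65)*(-15) - 144 = -3/13 - 144 = -1875/13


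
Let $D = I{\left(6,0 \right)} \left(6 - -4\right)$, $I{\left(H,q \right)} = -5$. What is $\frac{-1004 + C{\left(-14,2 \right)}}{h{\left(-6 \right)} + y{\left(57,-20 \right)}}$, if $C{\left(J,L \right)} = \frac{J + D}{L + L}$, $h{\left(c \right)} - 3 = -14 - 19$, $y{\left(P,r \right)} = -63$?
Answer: $\frac{340}{31} \approx 10.968$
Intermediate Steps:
$h{\left(c \right)} = -30$ ($h{\left(c \right)} = 3 - 33 = -30$)
$D = -50$ ($D = - 5 \left(6 - -4\right) = - 5 \left(6 + 4\right) = \left(-5\right) 10 = -50$)
$C{\left(J,L \right)} = \frac{-50 + J}{2 L}$ ($C{\left(J,L \right)} = \frac{J - 50}{L + L} = \frac{-50 + J}{2 L}$)
$\frac{-1004 + C{\left(-14,2 \right)}}{h{\left(-6 \right)} + y{\left(57,-20 \right)}} = \frac{-1004 + \frac{-50 - 14}{2 \cdot 2}}{-30 - 63} = \frac{-1004 + \frac{1}{2} \cdot \frac{1}{2} \left(-64\right)}{-93} = \left(-1004 - 16\right) \left(- \frac{1}{93}\right) = \left(-1020\right) \left(- \frac{1}{93}\right) = \frac{340}{31}$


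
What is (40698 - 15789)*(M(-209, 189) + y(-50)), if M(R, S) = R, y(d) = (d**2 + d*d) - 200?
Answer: 114357219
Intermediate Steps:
y(d) = -200 + 2*d**2 (y(d) = (d**2 + d**2) - 200 = 2*d**2 - 200 = -200 + 2*d**2)
(40698 - 15789)*(M(-209, 189) + y(-50)) = (40698 - 15789)*(-209 + (-200 + 2*(-50)**2)) = 24909*(-209 + (-200 + 2*2500)) = 24909*(-209 + (-200 + 5000)) = 24909*(-209 + 4800) = 24909*4591 = 114357219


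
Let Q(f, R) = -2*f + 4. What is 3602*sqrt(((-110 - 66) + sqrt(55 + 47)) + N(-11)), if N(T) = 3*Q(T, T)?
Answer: 3602*sqrt(-98 + sqrt(102)) ≈ 33771.0*I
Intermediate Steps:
Q(f, R) = 4 - 2*f
N(T) = 12 - 6*T (N(T) = 3*(4 - 2*T) = 12 - 6*T)
3602*sqrt(((-110 - 66) + sqrt(55 + 47)) + N(-11)) = 3602*sqrt(((-110 - 66) + sqrt(55 + 47)) + (12 - 6*(-11))) = 3602*sqrt((-176 + sqrt(102)) + (12 + 66)) = 3602*sqrt((-176 + sqrt(102)) + 78) = 3602*sqrt(-98 + sqrt(102))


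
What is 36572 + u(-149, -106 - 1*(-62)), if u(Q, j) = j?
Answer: 36528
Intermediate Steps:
36572 + u(-149, -106 - 1*(-62)) = 36572 + (-106 - 1*(-62)) = 36572 + (-106 + 62) = 36572 - 44 = 36528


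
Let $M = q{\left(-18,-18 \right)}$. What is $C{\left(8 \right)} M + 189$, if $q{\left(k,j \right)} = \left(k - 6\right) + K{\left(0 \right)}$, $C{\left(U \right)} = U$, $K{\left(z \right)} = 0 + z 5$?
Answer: $-3$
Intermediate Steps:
$K{\left(z \right)} = 5 z$ ($K{\left(z \right)} = 0 + 5 z = 5 z$)
$q{\left(k,j \right)} = -6 + k$ ($q{\left(k,j \right)} = \left(k - 6\right) + 5 \cdot 0 = \left(-6 + k\right) + 0 = -6 + k$)
$M = -24$ ($M = -6 - 18 = -24$)
$C{\left(8 \right)} M + 189 = 8 \left(-24\right) + 189 = -192 + 189 = -3$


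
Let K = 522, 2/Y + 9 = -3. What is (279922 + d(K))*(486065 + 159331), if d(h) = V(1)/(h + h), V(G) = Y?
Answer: 94304801362681/522 ≈ 1.8066e+11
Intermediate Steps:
Y = -⅙ (Y = 2/(-9 - 3) = 2/(-12) = 2*(-1/12) = -⅙ ≈ -0.16667)
V(G) = -⅙
d(h) = -1/(12*h) (d(h) = -1/(6*(h + h)) = -1/(2*h)/6 = -1/(12*h))
(279922 + d(K))*(486065 + 159331) = (279922 - 1/12/522)*(486065 + 159331) = (279922 - 1/12*1/522)*645396 = (279922 - 1/6264)*645396 = (1753431407/6264)*645396 = 94304801362681/522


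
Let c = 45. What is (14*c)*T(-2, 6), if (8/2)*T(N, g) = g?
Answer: 945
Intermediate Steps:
T(N, g) = g/4
(14*c)*T(-2, 6) = (14*45)*((¼)*6) = 630*(3/2) = 945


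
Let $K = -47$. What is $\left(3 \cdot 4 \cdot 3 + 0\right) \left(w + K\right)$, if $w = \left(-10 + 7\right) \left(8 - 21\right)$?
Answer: $-288$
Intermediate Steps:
$w = 39$ ($w = \left(-3\right) \left(-13\right) = 39$)
$\left(3 \cdot 4 \cdot 3 + 0\right) \left(w + K\right) = \left(3 \cdot 4 \cdot 3 + 0\right) \left(39 - 47\right) = \left(12 \cdot 3 + 0\right) \left(-8\right) = \left(36 + 0\right) \left(-8\right) = 36 \left(-8\right) = -288$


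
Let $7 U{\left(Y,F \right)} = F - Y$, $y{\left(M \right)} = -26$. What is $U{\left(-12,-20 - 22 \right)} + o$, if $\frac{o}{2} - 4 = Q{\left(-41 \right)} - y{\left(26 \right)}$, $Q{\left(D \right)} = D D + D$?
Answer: $\frac{23350}{7} \approx 3335.7$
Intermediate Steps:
$Q{\left(D \right)} = D + D^{2}$ ($Q{\left(D \right)} = D^{2} + D = D + D^{2}$)
$U{\left(Y,F \right)} = - \frac{Y}{7} + \frac{F}{7}$ ($U{\left(Y,F \right)} = \frac{F - Y}{7} = - \frac{Y}{7} + \frac{F}{7}$)
$o = 3340$ ($o = 8 + 2 \left(- 41 \left(1 - 41\right) - -26\right) = 8 + 2 \left(\left(-41\right) \left(-40\right) + 26\right) = 8 + 2 \left(1640 + 26\right) = 8 + 2 \cdot 1666 = 8 + 3332 = 3340$)
$U{\left(-12,-20 - 22 \right)} + o = \left(\left(- \frac{1}{7}\right) \left(-12\right) + \frac{-20 - 22}{7}\right) + 3340 = \left(\frac{12}{7} + \frac{1}{7} \left(-42\right)\right) + 3340 = \left(\frac{12}{7} - 6\right) + 3340 = - \frac{30}{7} + 3340 = \frac{23350}{7}$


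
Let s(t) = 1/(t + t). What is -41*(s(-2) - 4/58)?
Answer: 1517/116 ≈ 13.078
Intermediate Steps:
s(t) = 1/(2*t)
-41*(s(-2) - 4/58) = -41*((1/2)/(-2) - 4/58) = -41*((1/2)*(-1/2) - 4*1/58) = -41*(-1/4 - 2/29) = -41*(-37/116) = 1517/116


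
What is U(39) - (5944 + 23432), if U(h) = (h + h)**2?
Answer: -23292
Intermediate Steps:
U(h) = 4*h**2 (U(h) = (2*h)**2 = 4*h**2)
U(39) - (5944 + 23432) = 4*39**2 - (5944 + 23432) = 4*1521 - 1*29376 = 6084 - 29376 = -23292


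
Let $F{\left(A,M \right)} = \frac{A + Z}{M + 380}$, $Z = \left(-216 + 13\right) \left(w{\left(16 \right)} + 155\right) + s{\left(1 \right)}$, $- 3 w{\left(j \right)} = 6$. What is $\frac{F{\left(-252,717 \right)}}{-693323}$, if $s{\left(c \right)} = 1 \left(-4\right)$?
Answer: $\frac{31315}{760575331} \approx 4.1173 \cdot 10^{-5}$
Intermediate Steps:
$w{\left(j \right)} = -2$ ($w{\left(j \right)} = \left(- \frac{1}{3}\right) 6 = -2$)
$s{\left(c \right)} = -4$
$Z = -31063$ ($Z = \left(-216 + 13\right) \left(-2 + 155\right) - 4 = \left(-203\right) 153 - 4 = -31059 - 4 = -31063$)
$F{\left(A,M \right)} = \frac{-31063 + A}{380 + M}$ ($F{\left(A,M \right)} = \frac{A - 31063}{M + 380} = \frac{-31063 + A}{380 + M}$)
$\frac{F{\left(-252,717 \right)}}{-693323} = \frac{\frac{1}{380 + 717} \left(-31063 - 252\right)}{-693323} = \frac{1}{1097} \left(-31315\right) \left(- \frac{1}{693323}\right) = \left(- \frac{31315}{1097}\right) \left(- \frac{1}{693323}\right) = \frac{31315}{760575331}$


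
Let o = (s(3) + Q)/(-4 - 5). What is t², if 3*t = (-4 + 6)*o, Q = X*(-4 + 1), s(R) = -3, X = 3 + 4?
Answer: 256/81 ≈ 3.1605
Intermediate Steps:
X = 7
Q = -21 (Q = 7*(-4 + 1) = 7*(-3) = -21)
o = 8/3 (o = (-3 - 21)/(-4 - 5) = -24/(-9) = -24*(-⅑) = 8/3 ≈ 2.6667)
t = 16/9 (t = ((-4 + 6)*(8/3))/3 = (2*(8/3))/3 = (⅓)*(16/3) = 16/9 ≈ 1.7778)
t² = (16/9)² = 256/81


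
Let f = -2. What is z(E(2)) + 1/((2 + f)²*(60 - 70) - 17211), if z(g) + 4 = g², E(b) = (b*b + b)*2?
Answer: 2409539/17211 ≈ 140.00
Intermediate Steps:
E(b) = 2*b + 2*b² (E(b) = (b² + b)*2 = (b + b²)*2 = 2*b + 2*b²)
z(g) = -4 + g²
z(E(2)) + 1/((2 + f)²*(60 - 70) - 17211) = (-4 + (2*2*(1 + 2))²) + 1/((2 - 2)²*(60 - 70) - 17211) = (-4 + (2*2*3)²) + 1/(0²*(-10) - 17211) = (-4 + 12²) + 1/(0*(-10) - 17211) = (-4 + 144) + 1/(0 - 17211) = 140 + 1/(-17211) = 140 - 1/17211 = 2409539/17211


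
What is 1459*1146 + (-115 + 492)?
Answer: 1672391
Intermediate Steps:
1459*1146 + (-115 + 492) = 1672014 + 377 = 1672391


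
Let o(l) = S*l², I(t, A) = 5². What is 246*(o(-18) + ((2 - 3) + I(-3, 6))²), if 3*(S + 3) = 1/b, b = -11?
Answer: -1098144/11 ≈ -99831.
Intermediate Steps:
I(t, A) = 25
S = -100/33 (S = -3 + (⅓)/(-11) = -3 + (⅓)*(-1/11) = -3 - 1/33 = -100/33 ≈ -3.0303)
o(l) = -100*l²/33
246*(o(-18) + ((2 - 3) + I(-3, 6))²) = 246*(-100/33*(-18)² + ((2 - 3) + 25)²) = 246*(-100/33*324 + (-1 + 25)²) = 246*(-10800/11 + 24²) = 246*(-10800/11 + 576) = 246*(-4464/11) = -1098144/11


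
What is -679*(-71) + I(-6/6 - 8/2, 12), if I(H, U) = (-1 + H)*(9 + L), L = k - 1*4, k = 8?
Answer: 48131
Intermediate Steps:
L = 4 (L = 8 - 1*4 = 8 - 4 = 4)
I(H, U) = -13 + 13*H (I(H, U) = (-1 + H)*(9 + 4) = (-1 + H)*13 = -13 + 13*H)
-679*(-71) + I(-6/6 - 8/2, 12) = -679*(-71) + (-13 + 13*(-6/6 - 8/2)) = 48209 + (-13 + 13*(-6*⅙ - 8*½)) = 48209 + (-13 + 13*(-1 - 4)) = 48209 + (-13 + 13*(-5)) = 48209 + (-13 - 65) = 48209 - 78 = 48131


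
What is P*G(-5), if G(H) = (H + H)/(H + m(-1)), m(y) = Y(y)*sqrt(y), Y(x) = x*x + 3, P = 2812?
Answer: 140600/41 + 112480*I/41 ≈ 3429.3 + 2743.4*I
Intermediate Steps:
Y(x) = 3 + x**2 (Y(x) = x**2 + 3 = 3 + x**2)
m(y) = sqrt(y)*(3 + y**2) (m(y) = (3 + y**2)*sqrt(y) = sqrt(y)*(3 + y**2))
G(H) = 2*H/(H + 4*I) (G(H) = (H + H)/(H + sqrt(-1)*(3 + (-1)**2)) = (2*H)/(H + I*(3 + 1)) = (2*H)/(H + I*4) = (2*H)/(H + 4*I) = 2*H/(H + 4*I))
P*G(-5) = 2812*(2*(-5)/(-5 + 4*I)) = 2812*(2*(-5)*((-5 - 4*I)/41)) = 2812*(50/41 + 40*I/41) = 140600/41 + 112480*I/41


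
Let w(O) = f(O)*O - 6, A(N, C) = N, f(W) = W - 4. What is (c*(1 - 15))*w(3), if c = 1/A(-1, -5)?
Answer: -126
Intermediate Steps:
f(W) = -4 + W
c = -1 (c = 1/(-1) = -1)
w(O) = -6 + O*(-4 + O) (w(O) = (-4 + O)*O - 6 = O*(-4 + O) - 6 = -6 + O*(-4 + O))
(c*(1 - 15))*w(3) = (-(1 - 15))*(-6 + 3*(-4 + 3)) = (-1*(-14))*(-6 + 3*(-1)) = 14*(-6 - 3) = 14*(-9) = -126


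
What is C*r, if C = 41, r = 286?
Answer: 11726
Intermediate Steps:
C*r = 41*286 = 11726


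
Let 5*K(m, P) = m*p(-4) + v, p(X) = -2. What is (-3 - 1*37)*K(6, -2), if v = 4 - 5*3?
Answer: 184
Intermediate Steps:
v = -11 (v = 4 - 15 = -11)
K(m, P) = -11/5 - 2*m/5 (K(m, P) = (m*(-2) - 11)/5 = (-2*m - 11)/5 = (-11 - 2*m)/5 = -11/5 - 2*m/5)
(-3 - 1*37)*K(6, -2) = (-3 - 1*37)*(-11/5 - 2/5*6) = (-3 - 37)*(-11/5 - 12/5) = -40*(-23/5) = 184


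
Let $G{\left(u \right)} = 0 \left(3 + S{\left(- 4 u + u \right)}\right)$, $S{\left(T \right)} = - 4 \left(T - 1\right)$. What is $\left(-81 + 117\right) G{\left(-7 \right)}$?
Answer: $0$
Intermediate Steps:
$S{\left(T \right)} = 4 - 4 T$ ($S{\left(T \right)} = - 4 \left(-1 + T\right) = 4 - 4 T$)
$G{\left(u \right)} = 0$ ($G{\left(u \right)} = 0 \left(3 - \left(-4 + 4 \left(- 4 u + u\right)\right)\right) = 0 \left(3 - \left(-4 + 4 \left(- 3 u\right)\right)\right) = 0 \left(3 + \left(4 + 12 u\right)\right) = 0 \left(7 + 12 u\right) = 0$)
$\left(-81 + 117\right) G{\left(-7 \right)} = \left(-81 + 117\right) 0 = 36 \cdot 0 = 0$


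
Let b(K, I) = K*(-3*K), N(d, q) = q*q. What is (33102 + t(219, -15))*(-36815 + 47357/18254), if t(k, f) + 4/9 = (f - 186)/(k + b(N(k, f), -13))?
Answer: -10120023426282845543/8304985872 ≈ -1.2185e+9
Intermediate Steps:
N(d, q) = q**2
b(K, I) = -3*K**2
t(k, f) = -4/9 + (-186 + f)/(k - 3*f**4) (t(k, f) = -4/9 + (f - 186)/(k - 3*f**4) = -4/9 + (-186 + f)/(k - 3*f**4))
(33102 + t(219, -15))*(-36815 + 47357/18254) = (33102 + (-1674 - 4*219 + 9*(-15) + 12*(-15)**4)/(9*(219 - 3*(-15)**4)))*(-36815 + 47357/18254) = (33102 + (-1674 - 876 - 135 + 12*50625)/(9*(219 - 3*50625)))*(-36815 + 47357*(1/18254)) = (33102 + (-1674 - 876 - 135 + 607500)/(9*(219 - 151875)))*(-36815 + 47357/18254) = (33102 + (1/9)*604815/(-151656))*(-671973653/18254) = (33102 + (1/9)*(-1/151656)*604815)*(-671973653/18254) = (33102 - 201605/454968)*(-671973653/18254) = (15060149131/454968)*(-671973653/18254) = -10120023426282845543/8304985872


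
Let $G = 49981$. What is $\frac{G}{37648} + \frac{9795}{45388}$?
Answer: $\frac{659324947}{427191856} \approx 1.5434$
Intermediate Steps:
$\frac{G}{37648} + \frac{9795}{45388} = \frac{49981}{37648} + \frac{9795}{45388} = \frac{659324947}{427191856}$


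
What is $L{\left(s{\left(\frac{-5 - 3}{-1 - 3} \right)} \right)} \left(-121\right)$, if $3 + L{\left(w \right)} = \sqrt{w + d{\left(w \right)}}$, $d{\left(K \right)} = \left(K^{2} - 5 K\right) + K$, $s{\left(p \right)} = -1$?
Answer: $121$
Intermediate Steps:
$d{\left(K \right)} = K^{2} - 4 K$
$L{\left(w \right)} = -3 + \sqrt{w + w \left(-4 + w\right)}$
$L{\left(s{\left(\frac{-5 - 3}{-1 - 3} \right)} \right)} \left(-121\right) = \left(-3 + \sqrt{- (-3 - 1)}\right) \left(-121\right) = \left(-3 + \sqrt{\left(-1\right) \left(-4\right)}\right) \left(-121\right) = \left(-3 + \sqrt{4}\right) \left(-121\right) = \left(-3 + 2\right) \left(-121\right) = \left(-1\right) \left(-121\right) = 121$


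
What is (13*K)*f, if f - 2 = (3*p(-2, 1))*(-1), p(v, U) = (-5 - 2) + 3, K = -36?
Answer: -6552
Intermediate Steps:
p(v, U) = -4 (p(v, U) = -7 + 3 = -4)
f = 14 (f = 2 + (3*(-4))*(-1) = 2 - 12*(-1) = 2 + 12 = 14)
(13*K)*f = (13*(-36))*14 = -468*14 = -6552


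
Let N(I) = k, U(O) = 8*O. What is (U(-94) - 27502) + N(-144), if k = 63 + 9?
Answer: -28182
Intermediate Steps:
k = 72
N(I) = 72
(U(-94) - 27502) + N(-144) = (8*(-94) - 27502) + 72 = (-752 - 27502) + 72 = -28254 + 72 = -28182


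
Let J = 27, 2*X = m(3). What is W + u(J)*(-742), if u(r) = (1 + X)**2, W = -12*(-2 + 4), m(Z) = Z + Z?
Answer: -11896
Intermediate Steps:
m(Z) = 2*Z
X = 3 (X = (2*3)/2 = (1/2)*6 = 3)
W = -24 (W = -12*2 = -24)
u(r) = 16 (u(r) = (1 + 3)**2 = 4**2 = 16)
W + u(J)*(-742) = -24 + 16*(-742) = -24 - 11872 = -11896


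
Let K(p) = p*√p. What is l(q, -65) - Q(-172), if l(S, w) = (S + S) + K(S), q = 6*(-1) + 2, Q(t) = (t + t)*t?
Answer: -59176 - 8*I ≈ -59176.0 - 8.0*I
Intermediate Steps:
Q(t) = 2*t² (Q(t) = (2*t)*t = 2*t²)
K(p) = p^(3/2)
q = -4 (q = -6 + 2 = -4)
l(S, w) = S^(3/2) + 2*S (l(S, w) = (S + S) + S^(3/2) = 2*S + S^(3/2) = S^(3/2) + 2*S)
l(q, -65) - Q(-172) = ((-4)^(3/2) + 2*(-4)) - 2*(-172)² = (-8*I - 8) - 2*29584 = (-8 - 8*I) - 1*59168 = (-8 - 8*I) - 59168 = -59176 - 8*I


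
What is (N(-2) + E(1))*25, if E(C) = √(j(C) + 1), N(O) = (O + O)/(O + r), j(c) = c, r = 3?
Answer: -100 + 25*√2 ≈ -64.645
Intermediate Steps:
N(O) = 2*O/(3 + O) (N(O) = (O + O)/(O + 3) = (2*O)/(3 + O) = 2*O/(3 + O))
E(C) = √(1 + C) (E(C) = √(C + 1) = √(1 + C))
(N(-2) + E(1))*25 = (2*(-2)/(3 - 2) + √(1 + 1))*25 = (2*(-2)/1 + √2)*25 = (2*(-2)*1 + √2)*25 = (-4 + √2)*25 = -100 + 25*√2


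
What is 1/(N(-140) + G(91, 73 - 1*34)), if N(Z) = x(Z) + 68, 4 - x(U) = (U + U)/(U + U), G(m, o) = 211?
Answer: 1/282 ≈ 0.0035461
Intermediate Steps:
x(U) = 3 (x(U) = 4 - (U + U)/(U + U) = 4 - 2*U/(2*U) = 4 - 2*U*1/(2*U) = 4 - 1*1 = 4 - 1 = 3)
N(Z) = 71 (N(Z) = 3 + 68 = 71)
1/(N(-140) + G(91, 73 - 1*34)) = 1/(71 + 211) = 1/282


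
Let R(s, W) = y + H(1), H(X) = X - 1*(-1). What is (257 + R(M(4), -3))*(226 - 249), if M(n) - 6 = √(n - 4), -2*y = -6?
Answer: -6026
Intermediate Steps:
H(X) = 1 + X (H(X) = X + 1 = 1 + X)
y = 3 (y = -½*(-6) = 3)
M(n) = 6 + √(-4 + n) (M(n) = 6 + √(n - 4) = 6 + √(-4 + n))
R(s, W) = 5 (R(s, W) = 3 + (1 + 1) = 3 + 2 = 5)
(257 + R(M(4), -3))*(226 - 249) = (257 + 5)*(226 - 249) = 262*(-23) = -6026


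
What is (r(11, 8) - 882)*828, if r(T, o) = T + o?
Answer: -714564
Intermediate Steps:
(r(11, 8) - 882)*828 = ((11 + 8) - 882)*828 = (19 - 882)*828 = -863*828 = -714564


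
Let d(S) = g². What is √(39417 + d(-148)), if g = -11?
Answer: √39538 ≈ 198.84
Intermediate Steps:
d(S) = 121 (d(S) = (-11)² = 121)
√(39417 + d(-148)) = √(39417 + 121) = √39538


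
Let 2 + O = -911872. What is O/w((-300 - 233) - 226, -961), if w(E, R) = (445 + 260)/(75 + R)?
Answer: 269306788/235 ≈ 1.1460e+6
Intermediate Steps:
O = -911874 (O = -2 - 911872 = -911874)
w(E, R) = 705/(75 + R)
O/w((-300 - 233) - 226, -961) = -911874/(705/(75 - 961)) = -911874/(705/(-886)) = -911874/(705*(-1/886)) = -911874/(-705/886) = -911874*(-886/705) = 269306788/235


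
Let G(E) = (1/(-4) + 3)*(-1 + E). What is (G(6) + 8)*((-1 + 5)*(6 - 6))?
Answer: 0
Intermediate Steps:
G(E) = -11/4 + 11*E/4 (G(E) = (-¼ + 3)*(-1 + E) = 11*(-1 + E)/4 = -11/4 + 11*E/4)
(G(6) + 8)*((-1 + 5)*(6 - 6)) = ((-11/4 + (11/4)*6) + 8)*((-1 + 5)*(6 - 6)) = ((-11/4 + 33/2) + 8)*(4*0) = (55/4 + 8)*0 = (87/4)*0 = 0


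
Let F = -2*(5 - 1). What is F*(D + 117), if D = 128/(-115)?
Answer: -106616/115 ≈ -927.10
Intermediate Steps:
F = -8 (F = -2*4 = -8)
D = -128/115 (D = 128*(-1/115) = -128/115 ≈ -1.1130)
F*(D + 117) = -8*(-128/115 + 117) = -8*13327/115 = -106616/115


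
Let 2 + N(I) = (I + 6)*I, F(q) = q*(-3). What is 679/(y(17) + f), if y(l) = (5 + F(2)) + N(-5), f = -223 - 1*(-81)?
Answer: -679/150 ≈ -4.5267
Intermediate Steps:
f = -142 (f = -223 + 81 = -142)
F(q) = -3*q
N(I) = -2 + I*(6 + I) (N(I) = -2 + (I + 6)*I = -2 + (6 + I)*I = -2 + I*(6 + I))
y(l) = -8 (y(l) = (5 - 3*2) + (-2 + (-5)² + 6*(-5)) = (5 - 6) + (-2 + 25 - 30) = -1 - 7 = -8)
679/(y(17) + f) = 679/(-8 - 142) = 679/(-150) = 679*(-1/150) = -679/150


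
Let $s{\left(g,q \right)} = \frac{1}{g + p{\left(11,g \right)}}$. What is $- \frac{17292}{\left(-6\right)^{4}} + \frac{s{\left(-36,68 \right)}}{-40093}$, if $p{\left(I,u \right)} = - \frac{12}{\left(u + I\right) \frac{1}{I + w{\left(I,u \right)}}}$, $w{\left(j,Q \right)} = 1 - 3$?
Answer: $- \frac{1271028211}{95260968} \approx -13.343$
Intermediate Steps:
$w{\left(j,Q \right)} = -2$ ($w{\left(j,Q \right)} = 1 - 3 = -2$)
$p{\left(I,u \right)} = - \frac{12 \left(-2 + I\right)}{I + u}$ ($p{\left(I,u \right)} = - \frac{12}{\left(u + I\right) \frac{1}{I - 2}} = - \frac{12}{\left(I + u\right) \frac{1}{-2 + I}} = - \frac{12}{\frac{1}{-2 + I} \left(I + u\right)} = - 12 \frac{-2 + I}{I + u} = - \frac{12 \left(-2 + I\right)}{I + u}$)
$s{\left(g,q \right)} = \frac{1}{g - \frac{108}{11 + g}}$ ($s{\left(g,q \right)} = \frac{1}{g + \frac{12 \left(2 - 11\right)}{11 + g}} = \frac{1}{g + 12 \frac{1}{11 + g} \left(-9\right)} = \frac{1}{g - \frac{108}{11 + g}}$)
$- \frac{17292}{\left(-6\right)^{4}} + \frac{s{\left(-36,68 \right)}}{-40093} = - \frac{17292}{\left(-6\right)^{4}} + \frac{\frac{1}{-108 - 36 \left(11 - 36\right)} \left(11 - 36\right)}{-40093} = - \frac{17292}{1296} + \frac{1}{-108 - -900} \left(-25\right) \left(- \frac{1}{40093}\right) = \left(-17292\right) \frac{1}{1296} + \frac{1}{-108 + 900} \left(-25\right) \left(- \frac{1}{40093}\right) = - \frac{1441}{108} + \frac{1}{792} \left(-25\right) \left(- \frac{1}{40093}\right) = - \frac{1441}{108} - - \frac{25}{31753656} = - \frac{1441}{108} + \frac{25}{31753656} = - \frac{1271028211}{95260968}$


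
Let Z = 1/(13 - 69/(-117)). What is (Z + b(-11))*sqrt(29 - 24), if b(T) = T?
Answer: -5791*sqrt(5)/530 ≈ -24.432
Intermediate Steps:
Z = 39/530 (Z = 1/(13 - 69*(-1/117)) = 1/(13 + 23/39) = 1/(530/39) = 39/530 ≈ 0.073585)
(Z + b(-11))*sqrt(29 - 24) = (39/530 - 11)*sqrt(29 - 24) = -5791*sqrt(5)/530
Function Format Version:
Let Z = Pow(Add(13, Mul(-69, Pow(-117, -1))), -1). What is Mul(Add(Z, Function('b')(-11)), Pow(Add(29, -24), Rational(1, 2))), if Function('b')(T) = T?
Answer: Mul(Rational(-5791, 530), Pow(5, Rational(1, 2))) ≈ -24.432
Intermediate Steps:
Z = Rational(39, 530) (Z = Pow(Add(13, Mul(-69, Rational(-1, 117))), -1) = Pow(Add(13, Rational(23, 39)), -1) = Pow(Rational(530, 39), -1) = Rational(39, 530) ≈ 0.073585)
Mul(Add(Z, Function('b')(-11)), Pow(Add(29, -24), Rational(1, 2))) = Mul(Add(Rational(39, 530), -11), Pow(Add(29, -24), Rational(1, 2))) = Mul(Rational(-5791, 530), Pow(5, Rational(1, 2)))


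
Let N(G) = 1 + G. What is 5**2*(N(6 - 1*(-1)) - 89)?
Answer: -2025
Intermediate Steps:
5**2*(N(6 - 1*(-1)) - 89) = 5**2*((1 + (6 - 1*(-1))) - 89) = 25*((1 + (6 + 1)) - 89) = 25*((1 + 7) - 89) = 25*(8 - 89) = 25*(-81) = -2025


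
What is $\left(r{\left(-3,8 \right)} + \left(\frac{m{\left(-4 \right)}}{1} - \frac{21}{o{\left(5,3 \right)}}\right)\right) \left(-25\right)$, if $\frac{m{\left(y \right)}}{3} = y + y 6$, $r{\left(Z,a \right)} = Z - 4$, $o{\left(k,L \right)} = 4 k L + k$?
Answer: $\frac{29680}{13} \approx 2283.1$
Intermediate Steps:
$o{\left(k,L \right)} = k + 4 L k$ ($o{\left(k,L \right)} = 4 L k + k = k + 4 L k$)
$r{\left(Z,a \right)} = -4 + Z$
$m{\left(y \right)} = 21 y$ ($m{\left(y \right)} = 3 \left(y + y 6\right) = 3 \left(y + 6 y\right) = 3 \cdot 7 y = 21 y$)
$\left(r{\left(-3,8 \right)} + \left(\frac{m{\left(-4 \right)}}{1} - \frac{21}{o{\left(5,3 \right)}}\right)\right) \left(-25\right) = \left(\left(-4 - 3\right) + \left(\frac{21 \left(-4\right)}{1} - \frac{21}{5 \left(1 + 4 \cdot 3\right)}\right)\right) \left(-25\right) = \left(-7 - \left(84 + \frac{21}{5 \left(1 + 12\right)}\right)\right) \left(-25\right) = \left(-7 - \left(84 + \frac{21}{5 \cdot 13}\right)\right) \left(-25\right) = \left(-7 - \left(84 + \frac{21}{65}\right)\right) \left(-25\right) = \left(-7 - \frac{5481}{65}\right) \left(-25\right) = \left(- \frac{5936}{65}\right) \left(-25\right) = \frac{29680}{13}$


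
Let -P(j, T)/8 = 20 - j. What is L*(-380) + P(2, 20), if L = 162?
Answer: -61704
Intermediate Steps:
P(j, T) = -160 + 8*j (P(j, T) = -8*(20 - j) = -160 + 8*j)
L*(-380) + P(2, 20) = 162*(-380) + (-160 + 8*2) = -61560 + (-160 + 16) = -61560 - 144 = -61704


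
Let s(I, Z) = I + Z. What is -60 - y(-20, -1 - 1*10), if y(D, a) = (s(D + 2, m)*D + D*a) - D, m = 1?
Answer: -640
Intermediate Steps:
y(D, a) = -D + D*a + D*(3 + D) (y(D, a) = (((D + 2) + 1)*D + D*a) - D = (((2 + D) + 1)*D + D*a) - D = ((3 + D)*D + D*a) - D = (D*(3 + D) + D*a) - D = (D*a + D*(3 + D)) - D = -D + D*a + D*(3 + D))
-60 - y(-20, -1 - 1*10) = -60 - (-20)*(2 - 20 + (-1 - 1*10)) = -60 - (-20)*(2 - 20 + (-1 - 10)) = -60 - (-20)*(2 - 20 - 11) = -60 - (-20)*(-29) = -60 - 1*580 = -60 - 580 = -640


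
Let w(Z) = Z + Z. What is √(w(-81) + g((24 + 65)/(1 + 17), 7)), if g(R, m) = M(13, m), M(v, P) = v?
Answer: I*√149 ≈ 12.207*I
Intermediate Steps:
w(Z) = 2*Z
g(R, m) = 13
√(w(-81) + g((24 + 65)/(1 + 17), 7)) = √(2*(-81) + 13) = √(-162 + 13) = √(-149) = I*√149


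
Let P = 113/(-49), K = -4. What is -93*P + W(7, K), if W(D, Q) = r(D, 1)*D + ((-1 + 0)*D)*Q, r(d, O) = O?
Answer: 12224/49 ≈ 249.47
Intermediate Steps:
P = -113/49 (P = 113*(-1/49) = -113/49 ≈ -2.3061)
W(D, Q) = D - D*Q (W(D, Q) = 1*D + ((-1 + 0)*D)*Q = D + (-D)*Q = D - D*Q)
-93*P + W(7, K) = -93*(-113/49) + 7*(1 - 1*(-4)) = 10509/49 + 7*(1 + 4) = 10509/49 + 7*5 = 10509/49 + 35 = 12224/49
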